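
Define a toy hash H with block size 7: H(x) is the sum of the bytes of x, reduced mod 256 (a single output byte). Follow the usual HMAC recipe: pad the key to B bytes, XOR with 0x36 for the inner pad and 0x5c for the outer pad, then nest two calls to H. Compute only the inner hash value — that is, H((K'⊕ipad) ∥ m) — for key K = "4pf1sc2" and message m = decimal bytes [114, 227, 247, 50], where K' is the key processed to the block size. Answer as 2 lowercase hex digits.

Key "4pf1sc2" = 34 70 66 31 73 63 32 is exactly B = 7 bytes: K' = 34 70 66 31 73 63 32.
K' ⊕ ipad = 02 46 50 07 45 55 04.
Inner input = 02 46 50 07 45 55 04 ∥ 72 e3 f7 32.
Inner hash: sum = 2+70+80+7+69+85+4+114+227+247+50 = 955; mod 256 = 187 → bb.

bb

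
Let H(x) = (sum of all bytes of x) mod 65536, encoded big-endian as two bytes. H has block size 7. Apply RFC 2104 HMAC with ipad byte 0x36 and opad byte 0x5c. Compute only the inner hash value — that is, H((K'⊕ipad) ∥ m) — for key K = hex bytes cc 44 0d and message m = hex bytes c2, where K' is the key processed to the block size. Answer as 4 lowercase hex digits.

0341

Key hex bytes cc 44 0d is 3 bytes ≤ B = 7; zero-pad to 7 bytes: K' = cc 44 0d 00 00 00 00.
K' ⊕ ipad = fa 72 3b 36 36 36 36.
Inner input = fa 72 3b 36 36 36 36 ∥ c2.
Inner hash: sum = 250+114+59+54+54+54+54+194 = 833 → 03 41.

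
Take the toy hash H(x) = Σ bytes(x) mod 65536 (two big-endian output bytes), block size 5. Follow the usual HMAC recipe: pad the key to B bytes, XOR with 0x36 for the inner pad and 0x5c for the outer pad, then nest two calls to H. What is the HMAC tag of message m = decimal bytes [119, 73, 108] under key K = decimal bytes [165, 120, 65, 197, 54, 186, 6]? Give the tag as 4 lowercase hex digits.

Key decimal bytes [165, 120, 65, 197, 54, 186, 6] = a5 78 41 c5 36 ba 06 is 7 bytes > B = 5, so hash it first: H(key) = 03 19, then zero-pad to 5 bytes: K' = 03 19 00 00 00.
K' ⊕ ipad = 35 2f 36 36 36.  K' ⊕ opad = 5f 45 5c 5c 5c.
Inner input = (K'⊕ipad) ∥ m = 35 2f 36 36 36 ∥ 77 49 6c.
Inner hash: sum = 53+47+54+54+54+119+73+108 = 562 → 02 32.
Outer input = (K'⊕opad) ∥ inner = 5f 45 5c 5c 5c ∥ 02 32.
Outer hash (tag): sum = 95+69+92+92+92+2+50 = 492 → 01 ec.

01ec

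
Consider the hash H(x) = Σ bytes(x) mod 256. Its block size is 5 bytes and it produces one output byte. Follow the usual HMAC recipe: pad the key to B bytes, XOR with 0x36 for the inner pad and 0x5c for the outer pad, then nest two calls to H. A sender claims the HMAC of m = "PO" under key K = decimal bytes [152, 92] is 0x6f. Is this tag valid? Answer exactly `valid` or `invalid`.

invalid

Key decimal bytes [152, 92] = 98 5c is 2 bytes ≤ B = 5; zero-pad to 5 bytes: K' = 98 5c 00 00 00.
K' ⊕ ipad = ae 6a 36 36 36; K' ⊕ opad = c4 00 5c 5c 5c.
Inner hash: sum = 174+106+54+54+54+80+79 = 601; mod 256 = 89 → 59.
Outer hash (recomputed tag): sum = 196+0+92+92+92+89 = 561; mod 256 = 49 → 31.
Recomputed tag = 31; claimed = 6f → mismatch.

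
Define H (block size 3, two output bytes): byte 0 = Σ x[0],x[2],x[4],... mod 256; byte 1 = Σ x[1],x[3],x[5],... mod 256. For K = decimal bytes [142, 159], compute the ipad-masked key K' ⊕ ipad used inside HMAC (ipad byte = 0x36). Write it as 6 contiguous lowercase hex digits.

Key decimal bytes [142, 159] = 8e 9f is 2 bytes ≤ B = 3; zero-pad to 3 bytes: K' = 8e 9f 00.
XOR each byte with 0x36: 8e⊕36=b8, 9f⊕36=a9, 00⊕36=36.

b8a936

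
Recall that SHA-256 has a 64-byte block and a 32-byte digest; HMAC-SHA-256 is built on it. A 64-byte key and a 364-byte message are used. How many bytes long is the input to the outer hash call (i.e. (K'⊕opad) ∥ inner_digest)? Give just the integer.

96

Key is 64 ≤ 64 bytes, zero-padded: |K'| = 64.
Outer input = (K'⊕opad) ∥ H(inner) → 64 + 32 = 96 bytes.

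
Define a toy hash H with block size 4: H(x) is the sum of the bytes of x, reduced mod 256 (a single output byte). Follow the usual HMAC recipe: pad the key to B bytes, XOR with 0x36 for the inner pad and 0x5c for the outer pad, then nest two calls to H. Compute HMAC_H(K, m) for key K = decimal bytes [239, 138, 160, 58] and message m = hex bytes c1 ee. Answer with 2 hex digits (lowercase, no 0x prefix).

Key decimal bytes [239, 138, 160, 58] = ef 8a a0 3a is exactly B = 4 bytes: K' = ef 8a a0 3a.
K' ⊕ ipad = d9 bc 96 0c.  K' ⊕ opad = b3 d6 fc 66.
Inner input = (K'⊕ipad) ∥ m = d9 bc 96 0c ∥ c1 ee.
Inner hash: sum = 217+188+150+12+193+238 = 998; mod 256 = 230 → e6.
Outer input = (K'⊕opad) ∥ inner = b3 d6 fc 66 ∥ e6.
Outer hash (tag): sum = 179+214+252+102+230 = 977; mod 256 = 209 → d1.

d1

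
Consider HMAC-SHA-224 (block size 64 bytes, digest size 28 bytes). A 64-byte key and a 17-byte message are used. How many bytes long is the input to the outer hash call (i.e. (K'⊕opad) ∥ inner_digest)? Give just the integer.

92

Key is 64 ≤ 64 bytes, zero-padded: |K'| = 64.
Outer input = (K'⊕opad) ∥ H(inner) → 64 + 28 = 92 bytes.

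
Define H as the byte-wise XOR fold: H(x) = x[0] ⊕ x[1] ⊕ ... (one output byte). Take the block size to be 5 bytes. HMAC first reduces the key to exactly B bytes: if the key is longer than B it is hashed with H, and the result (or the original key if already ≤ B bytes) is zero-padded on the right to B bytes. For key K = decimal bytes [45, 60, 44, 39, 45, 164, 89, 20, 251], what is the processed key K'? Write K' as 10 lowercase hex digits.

2500000000

|K| = 9 > B = 5, so first hash the key.
H(K): XOR 2d⊕3c⊕2c⊕27⊕2d⊕a4⊕59⊕14⊕fb = 25.
Zero-pad H(K) = 25 to 5 bytes: K' = 25 00 00 00 00.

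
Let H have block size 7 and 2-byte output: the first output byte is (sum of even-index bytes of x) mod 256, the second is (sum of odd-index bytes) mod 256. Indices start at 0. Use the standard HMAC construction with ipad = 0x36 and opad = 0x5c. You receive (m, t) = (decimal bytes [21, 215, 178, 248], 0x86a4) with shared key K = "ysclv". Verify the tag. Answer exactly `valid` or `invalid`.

valid

Key "ysclv" = 79 73 63 6c 76 is 5 bytes ≤ B = 7; zero-pad to 7 bytes: K' = 79 73 63 6c 76 00 00.
K' ⊕ ipad = 4f 45 55 5a 40 36 36; K' ⊕ opad = 25 2f 3f 30 2a 5c 5c.
Inner hash: even-index sum = 745 mod 256 = 233; odd-index sum = 412 mod 256 = 156 → e9 9c.
Outer hash (recomputed tag): even-index sum = 390 mod 256 = 134; odd-index sum = 420 mod 256 = 164 → 86 a4.
Recomputed tag = 86a4; claimed = 86a4 → match.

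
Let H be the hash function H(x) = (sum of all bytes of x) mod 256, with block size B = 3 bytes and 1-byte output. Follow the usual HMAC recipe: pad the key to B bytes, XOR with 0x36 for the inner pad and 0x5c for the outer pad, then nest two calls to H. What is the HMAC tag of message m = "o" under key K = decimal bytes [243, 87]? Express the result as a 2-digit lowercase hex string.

Key decimal bytes [243, 87] = f3 57 is 2 bytes ≤ B = 3; zero-pad to 3 bytes: K' = f3 57 00.
K' ⊕ ipad = c5 61 36.  K' ⊕ opad = af 0b 5c.
Inner input = (K'⊕ipad) ∥ m = c5 61 36 ∥ 6f.
Inner hash: sum = 197+97+54+111 = 459; mod 256 = 203 → cb.
Outer input = (K'⊕opad) ∥ inner = af 0b 5c ∥ cb.
Outer hash (tag): sum = 175+11+92+203 = 481; mod 256 = 225 → e1.

e1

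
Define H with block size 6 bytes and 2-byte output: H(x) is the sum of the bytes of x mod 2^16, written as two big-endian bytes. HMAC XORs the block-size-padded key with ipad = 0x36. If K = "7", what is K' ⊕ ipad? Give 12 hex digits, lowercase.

Key "7" = 37 is 1 byte ≤ B = 6; zero-pad to 6 bytes: K' = 37 00 00 00 00 00.
XOR each byte with 0x36: 37⊕36=01, 00⊕36=36, 00⊕36=36, 00⊕36=36, 00⊕36=36, 00⊕36=36.

013636363636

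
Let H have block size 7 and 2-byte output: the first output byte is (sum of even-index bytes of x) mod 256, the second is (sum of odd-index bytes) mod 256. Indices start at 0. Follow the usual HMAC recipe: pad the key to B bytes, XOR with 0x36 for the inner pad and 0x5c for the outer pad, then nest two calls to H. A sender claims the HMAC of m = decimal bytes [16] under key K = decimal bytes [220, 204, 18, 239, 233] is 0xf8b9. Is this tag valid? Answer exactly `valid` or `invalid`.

Key decimal bytes [220, 204, 18, 239, 233] = dc cc 12 ef e9 is 5 bytes ≤ B = 7; zero-pad to 7 bytes: K' = dc cc 12 ef e9 00 00.
K' ⊕ ipad = ea fa 24 d9 df 36 36; K' ⊕ opad = 80 90 4e b3 b5 5c 5c.
Inner hash: even-index sum = 547 mod 256 = 35; odd-index sum = 537 mod 256 = 25 → 23 19.
Outer hash (recomputed tag): even-index sum = 504 mod 256 = 248; odd-index sum = 450 mod 256 = 194 → f8 c2.
Recomputed tag = f8c2; claimed = f8b9 → mismatch.

invalid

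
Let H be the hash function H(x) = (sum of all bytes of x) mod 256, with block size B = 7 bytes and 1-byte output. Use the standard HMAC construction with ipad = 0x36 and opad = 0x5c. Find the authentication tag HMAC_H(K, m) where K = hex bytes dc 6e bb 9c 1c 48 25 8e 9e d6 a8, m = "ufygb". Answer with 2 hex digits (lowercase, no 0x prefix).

Key hex bytes dc 6e bb 9c 1c 48 25 8e 9e d6 a8 is 11 bytes > B = 7, so hash it first: H(key) = d4, then zero-pad to 7 bytes: K' = d4 00 00 00 00 00 00.
K' ⊕ ipad = e2 36 36 36 36 36 36.  K' ⊕ opad = 88 5c 5c 5c 5c 5c 5c.
Inner input = (K'⊕ipad) ∥ m = e2 36 36 36 36 36 36 ∥ 75 66 79 67 62.
Inner hash: sum = 226+54+54+54+54+54+54+117+102+121+103+98 = 1091; mod 256 = 67 → 43.
Outer input = (K'⊕opad) ∥ inner = 88 5c 5c 5c 5c 5c 5c ∥ 43.
Outer hash (tag): sum = 136+92+92+92+92+92+92+67 = 755; mod 256 = 243 → f3.

f3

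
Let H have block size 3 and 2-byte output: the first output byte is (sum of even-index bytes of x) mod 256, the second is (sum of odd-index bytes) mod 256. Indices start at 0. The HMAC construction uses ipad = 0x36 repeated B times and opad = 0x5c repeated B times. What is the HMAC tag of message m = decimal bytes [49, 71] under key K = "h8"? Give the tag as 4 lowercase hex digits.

cf3f

Key "h8" = 68 38 is 2 bytes ≤ B = 3; zero-pad to 3 bytes: K' = 68 38 00.
K' ⊕ ipad = 5e 0e 36.  K' ⊕ opad = 34 64 5c.
Inner input = (K'⊕ipad) ∥ m = 5e 0e 36 ∥ 31 47.
Inner hash: even-index sum = 219 mod 256 = 219; odd-index sum = 63 mod 256 = 63 → db 3f.
Outer input = (K'⊕opad) ∥ inner = 34 64 5c ∥ db 3f.
Outer hash (tag): even-index sum = 207 mod 256 = 207; odd-index sum = 319 mod 256 = 63 → cf 3f.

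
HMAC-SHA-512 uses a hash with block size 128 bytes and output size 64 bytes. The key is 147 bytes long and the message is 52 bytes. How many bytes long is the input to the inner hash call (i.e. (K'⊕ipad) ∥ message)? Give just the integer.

180

Key is 147 > 128 bytes, so it is hashed to 64 bytes then zero-padded to 128: |K'| = 128.
Inner input = (K'⊕ipad) ∥ m → 128 + 52 = 180 bytes.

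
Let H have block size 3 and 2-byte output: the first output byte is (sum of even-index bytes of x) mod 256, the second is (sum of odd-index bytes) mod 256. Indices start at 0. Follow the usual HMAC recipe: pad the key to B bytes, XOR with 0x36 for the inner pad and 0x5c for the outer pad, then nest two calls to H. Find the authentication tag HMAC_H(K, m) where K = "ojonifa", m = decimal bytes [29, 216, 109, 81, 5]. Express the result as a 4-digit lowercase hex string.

Key "ojonifa" = 6f 6a 6f 6e 69 66 61 is 7 bytes > B = 3, so hash it first: H(key) = a8 3e, then zero-pad to 3 bytes: K' = a8 3e 00.
K' ⊕ ipad = 9e 08 36.  K' ⊕ opad = f4 62 5c.
Inner input = (K'⊕ipad) ∥ m = 9e 08 36 ∥ 1d d8 6d 51 05.
Inner hash: even-index sum = 509 mod 256 = 253; odd-index sum = 151 mod 256 = 151 → fd 97.
Outer input = (K'⊕opad) ∥ inner = f4 62 5c ∥ fd 97.
Outer hash (tag): even-index sum = 487 mod 256 = 231; odd-index sum = 351 mod 256 = 95 → e7 5f.

e75f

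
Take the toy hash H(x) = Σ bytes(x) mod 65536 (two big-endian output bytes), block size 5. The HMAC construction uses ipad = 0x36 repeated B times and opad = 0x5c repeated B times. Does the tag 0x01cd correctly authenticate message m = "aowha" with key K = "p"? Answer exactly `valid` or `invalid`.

valid

Key "p" = 70 is 1 byte ≤ B = 5; zero-pad to 5 bytes: K' = 70 00 00 00 00.
K' ⊕ ipad = 46 36 36 36 36; K' ⊕ opad = 2c 5c 5c 5c 5c.
Inner hash: sum = 70+54+54+54+54+97+111+119+104+97 = 814 → 03 2e.
Outer hash (recomputed tag): sum = 44+92+92+92+92+3+46 = 461 → 01 cd.
Recomputed tag = 01cd; claimed = 01cd → match.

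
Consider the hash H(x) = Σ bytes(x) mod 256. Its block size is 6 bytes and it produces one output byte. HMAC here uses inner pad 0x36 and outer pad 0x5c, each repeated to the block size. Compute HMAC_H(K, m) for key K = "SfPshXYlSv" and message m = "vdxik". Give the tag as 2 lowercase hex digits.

92

Key "SfPshXYlSv" = 53 66 50 73 68 58 59 6c 53 76 is 10 bytes > B = 6, so hash it first: H(key) = ca, then zero-pad to 6 bytes: K' = ca 00 00 00 00 00.
K' ⊕ ipad = fc 36 36 36 36 36.  K' ⊕ opad = 96 5c 5c 5c 5c 5c.
Inner input = (K'⊕ipad) ∥ m = fc 36 36 36 36 36 ∥ 76 64 78 69 6b.
Inner hash: sum = 252+54+54+54+54+54+118+100+120+105+107 = 1072; mod 256 = 48 → 30.
Outer input = (K'⊕opad) ∥ inner = 96 5c 5c 5c 5c 5c ∥ 30.
Outer hash (tag): sum = 150+92+92+92+92+92+48 = 658; mod 256 = 146 → 92.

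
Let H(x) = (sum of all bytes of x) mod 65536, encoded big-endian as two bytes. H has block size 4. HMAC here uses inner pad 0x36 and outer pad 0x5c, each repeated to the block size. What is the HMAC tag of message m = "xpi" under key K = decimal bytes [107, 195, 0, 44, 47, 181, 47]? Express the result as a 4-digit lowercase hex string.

Key decimal bytes [107, 195, 0, 44, 47, 181, 47] = 6b c3 00 2c 2f b5 2f is 7 bytes > B = 4, so hash it first: H(key) = 02 6d, then zero-pad to 4 bytes: K' = 02 6d 00 00.
K' ⊕ ipad = 34 5b 36 36.  K' ⊕ opad = 5e 31 5c 5c.
Inner input = (K'⊕ipad) ∥ m = 34 5b 36 36 ∥ 78 70 69.
Inner hash: sum = 52+91+54+54+120+112+105 = 588 → 02 4c.
Outer input = (K'⊕opad) ∥ inner = 5e 31 5c 5c ∥ 02 4c.
Outer hash (tag): sum = 94+49+92+92+2+76 = 405 → 01 95.

0195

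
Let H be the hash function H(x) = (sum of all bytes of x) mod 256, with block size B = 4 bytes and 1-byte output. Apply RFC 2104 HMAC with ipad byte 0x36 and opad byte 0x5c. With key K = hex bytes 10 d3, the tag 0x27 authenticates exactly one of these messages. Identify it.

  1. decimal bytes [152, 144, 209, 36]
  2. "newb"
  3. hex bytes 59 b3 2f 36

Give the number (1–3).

Key hex bytes 10 d3 is 2 bytes ≤ B = 4; zero-pad to 4 bytes: K' = 10 d3 00 00.
K' ⊕ ipad = 26 e5 36 36; K' ⊕ opad = 4c 8f 5c 5c.
m1: inner = H(26 e5 36 36 98 90 d1 24) = 94; tag = H(4c 8f 5c 5c 94) = 27 ← matches
m2: inner = H(26 e5 36 36 6e 65 77 62) = 23; tag = H(4c 8f 5c 5c 23) = b6
m3: inner = H(26 e5 36 36 59 b3 2f 36) = e8; tag = H(4c 8f 5c 5c e8) = 7b

1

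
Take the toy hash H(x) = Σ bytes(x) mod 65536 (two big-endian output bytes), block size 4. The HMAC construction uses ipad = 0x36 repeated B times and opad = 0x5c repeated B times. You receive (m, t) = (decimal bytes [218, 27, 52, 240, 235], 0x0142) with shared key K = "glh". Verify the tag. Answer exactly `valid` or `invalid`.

valid

Key "glh" = 67 6c 68 is 3 bytes ≤ B = 4; zero-pad to 4 bytes: K' = 67 6c 68 00.
K' ⊕ ipad = 51 5a 5e 36; K' ⊕ opad = 3b 30 34 5c.
Inner hash: sum = 81+90+94+54+218+27+52+240+235 = 1091 → 04 43.
Outer hash (recomputed tag): sum = 59+48+52+92+4+67 = 322 → 01 42.
Recomputed tag = 0142; claimed = 0142 → match.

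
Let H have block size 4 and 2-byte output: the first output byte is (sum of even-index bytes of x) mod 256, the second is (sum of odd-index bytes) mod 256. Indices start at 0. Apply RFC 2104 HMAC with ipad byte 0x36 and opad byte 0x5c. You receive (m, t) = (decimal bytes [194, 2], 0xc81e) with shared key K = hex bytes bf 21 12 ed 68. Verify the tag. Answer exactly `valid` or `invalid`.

Key hex bytes bf 21 12 ed 68 is 5 bytes > B = 4, so hash it first: H(key) = 39 0e, then zero-pad to 4 bytes: K' = 39 0e 00 00.
K' ⊕ ipad = 0f 38 36 36; K' ⊕ opad = 65 52 5c 5c.
Inner hash: even-index sum = 263 mod 256 = 7; odd-index sum = 112 mod 256 = 112 → 07 70.
Outer hash (recomputed tag): even-index sum = 200 mod 256 = 200; odd-index sum = 286 mod 256 = 30 → c8 1e.
Recomputed tag = c81e; claimed = c81e → match.

valid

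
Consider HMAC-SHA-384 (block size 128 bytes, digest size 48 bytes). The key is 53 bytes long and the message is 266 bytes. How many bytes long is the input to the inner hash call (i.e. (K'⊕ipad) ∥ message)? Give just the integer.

394

Key is 53 ≤ 128 bytes, zero-padded: |K'| = 128.
Inner input = (K'⊕ipad) ∥ m → 128 + 266 = 394 bytes.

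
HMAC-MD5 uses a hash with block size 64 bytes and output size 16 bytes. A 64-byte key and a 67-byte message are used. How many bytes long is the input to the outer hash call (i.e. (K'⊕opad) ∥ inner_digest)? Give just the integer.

80

Key is 64 ≤ 64 bytes, zero-padded: |K'| = 64.
Outer input = (K'⊕opad) ∥ H(inner) → 64 + 16 = 80 bytes.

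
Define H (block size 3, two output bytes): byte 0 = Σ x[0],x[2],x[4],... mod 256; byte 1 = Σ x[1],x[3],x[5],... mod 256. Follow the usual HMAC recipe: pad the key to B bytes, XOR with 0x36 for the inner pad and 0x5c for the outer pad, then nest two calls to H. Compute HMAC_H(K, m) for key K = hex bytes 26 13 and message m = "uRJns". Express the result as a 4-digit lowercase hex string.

Key hex bytes 26 13 is 2 bytes ≤ B = 3; zero-pad to 3 bytes: K' = 26 13 00.
K' ⊕ ipad = 10 25 36.  K' ⊕ opad = 7a 4f 5c.
Inner input = (K'⊕ipad) ∥ m = 10 25 36 ∥ 75 52 4a 6e 73.
Inner hash: even-index sum = 262 mod 256 = 6; odd-index sum = 343 mod 256 = 87 → 06 57.
Outer input = (K'⊕opad) ∥ inner = 7a 4f 5c ∥ 06 57.
Outer hash (tag): even-index sum = 301 mod 256 = 45; odd-index sum = 85 mod 256 = 85 → 2d 55.

2d55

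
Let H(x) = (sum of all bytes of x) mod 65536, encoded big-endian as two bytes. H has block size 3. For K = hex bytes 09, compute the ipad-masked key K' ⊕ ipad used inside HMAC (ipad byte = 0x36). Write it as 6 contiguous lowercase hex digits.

Key hex bytes 09 is 1 byte ≤ B = 3; zero-pad to 3 bytes: K' = 09 00 00.
XOR each byte with 0x36: 09⊕36=3f, 00⊕36=36, 00⊕36=36.

3f3636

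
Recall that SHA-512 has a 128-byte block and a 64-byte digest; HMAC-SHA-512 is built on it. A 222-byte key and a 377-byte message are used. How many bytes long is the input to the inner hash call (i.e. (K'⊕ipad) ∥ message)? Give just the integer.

Key is 222 > 128 bytes, so it is hashed to 64 bytes then zero-padded to 128: |K'| = 128.
Inner input = (K'⊕ipad) ∥ m → 128 + 377 = 505 bytes.

505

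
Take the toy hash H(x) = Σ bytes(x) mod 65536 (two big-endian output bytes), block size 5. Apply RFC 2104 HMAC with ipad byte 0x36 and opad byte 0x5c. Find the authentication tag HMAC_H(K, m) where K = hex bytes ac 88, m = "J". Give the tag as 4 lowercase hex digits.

031e

Key hex bytes ac 88 is 2 bytes ≤ B = 5; zero-pad to 5 bytes: K' = ac 88 00 00 00.
K' ⊕ ipad = 9a be 36 36 36.  K' ⊕ opad = f0 d4 5c 5c 5c.
Inner input = (K'⊕ipad) ∥ m = 9a be 36 36 36 ∥ 4a.
Inner hash: sum = 154+190+54+54+54+74 = 580 → 02 44.
Outer input = (K'⊕opad) ∥ inner = f0 d4 5c 5c 5c ∥ 02 44.
Outer hash (tag): sum = 240+212+92+92+92+2+68 = 798 → 03 1e.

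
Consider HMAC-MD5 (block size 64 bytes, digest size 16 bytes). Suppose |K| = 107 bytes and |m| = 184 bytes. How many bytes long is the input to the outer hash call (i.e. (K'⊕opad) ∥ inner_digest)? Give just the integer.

80

Key is 107 > 64 bytes, so it is hashed to 16 bytes then zero-padded to 64: |K'| = 64.
Outer input = (K'⊕opad) ∥ H(inner) → 64 + 16 = 80 bytes.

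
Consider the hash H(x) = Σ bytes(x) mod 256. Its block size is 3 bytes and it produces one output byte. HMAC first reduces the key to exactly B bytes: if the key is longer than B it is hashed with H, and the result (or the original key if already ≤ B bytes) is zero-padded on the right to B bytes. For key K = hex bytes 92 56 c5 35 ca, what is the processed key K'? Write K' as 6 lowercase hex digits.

|K| = 5 > B = 3, so first hash the key.
H(K): sum = 146+86+197+53+202 = 684; mod 256 = 172 → ac.
Zero-pad H(K) = ac to 3 bytes: K' = ac 00 00.

ac0000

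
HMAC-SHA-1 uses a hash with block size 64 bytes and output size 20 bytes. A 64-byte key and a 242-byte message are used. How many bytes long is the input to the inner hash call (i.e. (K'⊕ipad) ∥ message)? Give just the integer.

306

Key is 64 ≤ 64 bytes, zero-padded: |K'| = 64.
Inner input = (K'⊕ipad) ∥ m → 64 + 242 = 306 bytes.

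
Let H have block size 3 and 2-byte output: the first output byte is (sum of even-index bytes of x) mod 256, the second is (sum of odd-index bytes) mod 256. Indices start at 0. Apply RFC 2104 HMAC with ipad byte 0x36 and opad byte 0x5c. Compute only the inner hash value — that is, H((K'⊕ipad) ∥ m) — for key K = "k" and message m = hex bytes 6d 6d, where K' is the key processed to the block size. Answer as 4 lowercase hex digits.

Key "k" = 6b is 1 byte ≤ B = 3; zero-pad to 3 bytes: K' = 6b 00 00.
K' ⊕ ipad = 5d 36 36.
Inner input = 5d 36 36 ∥ 6d 6d.
Inner hash: even-index sum = 256 mod 256 = 0; odd-index sum = 163 mod 256 = 163 → 00 a3.

00a3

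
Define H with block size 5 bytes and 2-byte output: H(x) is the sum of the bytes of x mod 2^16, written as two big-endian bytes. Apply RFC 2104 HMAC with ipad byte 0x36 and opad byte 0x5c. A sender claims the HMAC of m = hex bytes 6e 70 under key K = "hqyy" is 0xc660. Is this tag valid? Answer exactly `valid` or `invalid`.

invalid

Key "hqyy" = 68 71 79 79 is 4 bytes ≤ B = 5; zero-pad to 5 bytes: K' = 68 71 79 79 00.
K' ⊕ ipad = 5e 47 4f 4f 36; K' ⊕ opad = 34 2d 25 25 5c.
Inner hash: sum = 94+71+79+79+54+110+112 = 599 → 02 57.
Outer hash (recomputed tag): sum = 52+45+37+37+92+2+87 = 352 → 01 60.
Recomputed tag = 0160; claimed = c660 → mismatch.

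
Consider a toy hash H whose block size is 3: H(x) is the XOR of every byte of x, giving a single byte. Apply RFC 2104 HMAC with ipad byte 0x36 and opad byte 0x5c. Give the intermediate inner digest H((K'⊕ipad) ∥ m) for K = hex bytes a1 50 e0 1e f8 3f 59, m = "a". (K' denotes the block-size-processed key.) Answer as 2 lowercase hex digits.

c6

Key hex bytes a1 50 e0 1e f8 3f 59 is 7 bytes > B = 3, so hash it first: H(key) = 91, then zero-pad to 3 bytes: K' = 91 00 00.
K' ⊕ ipad = a7 36 36.
Inner input = a7 36 36 ∥ 61.
Inner hash: XOR a7⊕36⊕36⊕61 = c6.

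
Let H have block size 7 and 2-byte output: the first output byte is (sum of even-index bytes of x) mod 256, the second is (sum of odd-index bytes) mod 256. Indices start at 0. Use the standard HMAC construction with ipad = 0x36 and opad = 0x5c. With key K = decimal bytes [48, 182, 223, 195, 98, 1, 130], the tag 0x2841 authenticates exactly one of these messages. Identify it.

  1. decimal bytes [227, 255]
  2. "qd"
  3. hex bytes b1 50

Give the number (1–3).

Key decimal bytes [48, 182, 223, 195, 98, 1, 130] = 30 b6 df c3 62 01 82 is exactly B = 7 bytes: K' = 30 b6 df c3 62 01 82.
K' ⊕ ipad = 06 80 e9 f5 54 37 b4; K' ⊕ opad = 6c ea 83 9f 3e 5d de.
m1: inner = H(06 80 e9 f5 54 37 b4 e3 ff) = f6 8f; tag = H(6c ea 83 9f 3e 5d de f6 8f) = 9adc
m2: inner = H(06 80 e9 f5 54 37 b4 71 64) = 5b 1d; tag = H(6c ea 83 9f 3e 5d de 5b 1d) = 2841 ← matches
m3: inner = H(06 80 e9 f5 54 37 b4 b1 50) = 47 5d; tag = H(6c ea 83 9f 3e 5d de 47 5d) = 682d

2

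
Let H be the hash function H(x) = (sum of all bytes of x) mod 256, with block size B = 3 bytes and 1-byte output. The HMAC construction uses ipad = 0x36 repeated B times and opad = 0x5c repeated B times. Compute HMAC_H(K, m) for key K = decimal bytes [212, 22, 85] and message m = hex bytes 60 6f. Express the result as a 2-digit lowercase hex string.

0f

Key decimal bytes [212, 22, 85] = d4 16 55 is exactly B = 3 bytes: K' = d4 16 55.
K' ⊕ ipad = e2 20 63.  K' ⊕ opad = 88 4a 09.
Inner input = (K'⊕ipad) ∥ m = e2 20 63 ∥ 60 6f.
Inner hash: sum = 226+32+99+96+111 = 564; mod 256 = 52 → 34.
Outer input = (K'⊕opad) ∥ inner = 88 4a 09 ∥ 34.
Outer hash (tag): sum = 136+74+9+52 = 271; mod 256 = 15 → 0f.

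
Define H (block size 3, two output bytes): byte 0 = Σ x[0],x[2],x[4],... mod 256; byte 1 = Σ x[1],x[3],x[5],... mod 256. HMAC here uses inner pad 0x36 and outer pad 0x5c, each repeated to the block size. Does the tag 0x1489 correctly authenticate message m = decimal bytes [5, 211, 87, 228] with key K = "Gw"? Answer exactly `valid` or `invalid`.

Key "Gw" = 47 77 is 2 bytes ≤ B = 3; zero-pad to 3 bytes: K' = 47 77 00.
K' ⊕ ipad = 71 41 36; K' ⊕ opad = 1b 2b 5c.
Inner hash: even-index sum = 606 mod 256 = 94; odd-index sum = 157 mod 256 = 157 → 5e 9d.
Outer hash (recomputed tag): even-index sum = 276 mod 256 = 20; odd-index sum = 137 mod 256 = 137 → 14 89.
Recomputed tag = 1489; claimed = 1489 → match.

valid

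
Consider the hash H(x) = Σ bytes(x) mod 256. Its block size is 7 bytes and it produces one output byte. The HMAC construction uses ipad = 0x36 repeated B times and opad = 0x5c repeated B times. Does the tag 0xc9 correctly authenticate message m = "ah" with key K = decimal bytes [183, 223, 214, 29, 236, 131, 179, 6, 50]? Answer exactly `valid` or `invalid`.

Key decimal bytes [183, 223, 214, 29, 236, 131, 179, 6, 50] = b7 df d6 1d ec 83 b3 06 32 is 9 bytes > B = 7, so hash it first: H(key) = e3, then zero-pad to 7 bytes: K' = e3 00 00 00 00 00 00.
K' ⊕ ipad = d5 36 36 36 36 36 36; K' ⊕ opad = bf 5c 5c 5c 5c 5c 5c.
Inner hash: sum = 213+54+54+54+54+54+54+97+104 = 738; mod 256 = 226 → e2.
Outer hash (recomputed tag): sum = 191+92+92+92+92+92+92+226 = 969; mod 256 = 201 → c9.
Recomputed tag = c9; claimed = c9 → match.

valid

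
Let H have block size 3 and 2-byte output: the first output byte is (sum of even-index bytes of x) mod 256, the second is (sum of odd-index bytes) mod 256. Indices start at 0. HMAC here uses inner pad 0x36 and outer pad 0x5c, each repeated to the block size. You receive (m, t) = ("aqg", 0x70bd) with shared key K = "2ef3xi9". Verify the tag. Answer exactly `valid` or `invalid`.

Key "2ef3xi9" = 32 65 66 33 78 69 39 is 7 bytes > B = 3, so hash it first: H(key) = 49 01, then zero-pad to 3 bytes: K' = 49 01 00.
K' ⊕ ipad = 7f 37 36; K' ⊕ opad = 15 5d 5c.
Inner hash: even-index sum = 294 mod 256 = 38; odd-index sum = 255 mod 256 = 255 → 26 ff.
Outer hash (recomputed tag): even-index sum = 368 mod 256 = 112; odd-index sum = 131 mod 256 = 131 → 70 83.
Recomputed tag = 7083; claimed = 70bd → mismatch.

invalid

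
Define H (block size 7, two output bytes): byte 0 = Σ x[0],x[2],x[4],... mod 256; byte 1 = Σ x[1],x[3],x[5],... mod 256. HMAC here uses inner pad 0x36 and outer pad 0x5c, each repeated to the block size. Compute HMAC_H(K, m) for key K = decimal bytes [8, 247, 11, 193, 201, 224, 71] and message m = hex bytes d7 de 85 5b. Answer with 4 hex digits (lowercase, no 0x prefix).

4528

Key decimal bytes [8, 247, 11, 193, 201, 224, 71] = 08 f7 0b c1 c9 e0 47 is exactly B = 7 bytes: K' = 08 f7 0b c1 c9 e0 47.
K' ⊕ ipad = 3e c1 3d f7 ff d6 71.  K' ⊕ opad = 54 ab 57 9d 95 bc 1b.
Inner input = (K'⊕ipad) ∥ m = 3e c1 3d f7 ff d6 71 ∥ d7 de 85 5b.
Inner hash: even-index sum = 804 mod 256 = 36; odd-index sum = 1002 mod 256 = 234 → 24 ea.
Outer input = (K'⊕opad) ∥ inner = 54 ab 57 9d 95 bc 1b ∥ 24 ea.
Outer hash (tag): even-index sum = 581 mod 256 = 69; odd-index sum = 552 mod 256 = 40 → 45 28.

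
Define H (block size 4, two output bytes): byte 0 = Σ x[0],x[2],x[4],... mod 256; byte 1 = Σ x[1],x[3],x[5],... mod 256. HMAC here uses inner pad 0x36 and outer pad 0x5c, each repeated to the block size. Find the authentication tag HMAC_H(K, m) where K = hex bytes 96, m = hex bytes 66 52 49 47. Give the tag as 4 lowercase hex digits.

abbd

Key hex bytes 96 is 1 byte ≤ B = 4; zero-pad to 4 bytes: K' = 96 00 00 00.
K' ⊕ ipad = a0 36 36 36.  K' ⊕ opad = ca 5c 5c 5c.
Inner input = (K'⊕ipad) ∥ m = a0 36 36 36 ∥ 66 52 49 47.
Inner hash: even-index sum = 389 mod 256 = 133; odd-index sum = 261 mod 256 = 5 → 85 05.
Outer input = (K'⊕opad) ∥ inner = ca 5c 5c 5c ∥ 85 05.
Outer hash (tag): even-index sum = 427 mod 256 = 171; odd-index sum = 189 mod 256 = 189 → ab bd.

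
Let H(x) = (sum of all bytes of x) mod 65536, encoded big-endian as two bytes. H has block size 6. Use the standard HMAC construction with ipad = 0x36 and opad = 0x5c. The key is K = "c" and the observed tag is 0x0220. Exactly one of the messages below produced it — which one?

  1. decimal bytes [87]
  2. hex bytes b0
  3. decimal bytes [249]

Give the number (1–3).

Key "c" = 63 is 1 byte ≤ B = 6; zero-pad to 6 bytes: K' = 63 00 00 00 00 00.
K' ⊕ ipad = 55 36 36 36 36 36; K' ⊕ opad = 3f 5c 5c 5c 5c 5c.
m1: inner = H(55 36 36 36 36 36 57) = 01 ba; tag = H(3f 5c 5c 5c 5c 5c 01 ba) = 02c6
m2: inner = H(55 36 36 36 36 36 b0) = 02 13; tag = H(3f 5c 5c 5c 5c 5c 02 13) = 0220 ← matches
m3: inner = H(55 36 36 36 36 36 f9) = 02 5c; tag = H(3f 5c 5c 5c 5c 5c 02 5c) = 0269

2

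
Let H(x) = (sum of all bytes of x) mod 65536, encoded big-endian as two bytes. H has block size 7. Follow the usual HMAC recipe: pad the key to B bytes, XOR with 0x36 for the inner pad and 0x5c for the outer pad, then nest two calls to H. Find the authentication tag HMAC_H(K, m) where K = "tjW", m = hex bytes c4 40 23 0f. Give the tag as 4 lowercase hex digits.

Key "tjW" = 74 6a 57 is 3 bytes ≤ B = 7; zero-pad to 7 bytes: K' = 74 6a 57 00 00 00 00.
K' ⊕ ipad = 42 5c 61 36 36 36 36.  K' ⊕ opad = 28 36 0b 5c 5c 5c 5c.
Inner input = (K'⊕ipad) ∥ m = 42 5c 61 36 36 36 36 ∥ c4 40 23 0f.
Inner hash: sum = 66+92+97+54+54+54+54+196+64+35+15 = 781 → 03 0d.
Outer input = (K'⊕opad) ∥ inner = 28 36 0b 5c 5c 5c 5c ∥ 03 0d.
Outer hash (tag): sum = 40+54+11+92+92+92+92+3+13 = 489 → 01 e9.

01e9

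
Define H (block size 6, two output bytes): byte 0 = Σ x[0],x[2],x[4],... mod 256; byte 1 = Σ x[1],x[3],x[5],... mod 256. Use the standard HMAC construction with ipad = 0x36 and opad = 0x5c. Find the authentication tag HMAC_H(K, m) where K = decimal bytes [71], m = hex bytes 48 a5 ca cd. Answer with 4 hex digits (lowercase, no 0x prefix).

c228

Key decimal bytes [71] = 47 is 1 byte ≤ B = 6; zero-pad to 6 bytes: K' = 47 00 00 00 00 00.
K' ⊕ ipad = 71 36 36 36 36 36.  K' ⊕ opad = 1b 5c 5c 5c 5c 5c.
Inner input = (K'⊕ipad) ∥ m = 71 36 36 36 36 36 ∥ 48 a5 ca cd.
Inner hash: even-index sum = 495 mod 256 = 239; odd-index sum = 532 mod 256 = 20 → ef 14.
Outer input = (K'⊕opad) ∥ inner = 1b 5c 5c 5c 5c 5c ∥ ef 14.
Outer hash (tag): even-index sum = 450 mod 256 = 194; odd-index sum = 296 mod 256 = 40 → c2 28.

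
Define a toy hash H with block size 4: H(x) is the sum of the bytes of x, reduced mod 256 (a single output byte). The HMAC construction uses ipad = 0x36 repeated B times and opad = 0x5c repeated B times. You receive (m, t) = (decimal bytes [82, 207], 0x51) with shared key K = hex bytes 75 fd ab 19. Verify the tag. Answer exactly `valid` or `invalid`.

Key hex bytes 75 fd ab 19 is exactly B = 4 bytes: K' = 75 fd ab 19.
K' ⊕ ipad = 43 cb 9d 2f; K' ⊕ opad = 29 a1 f7 45.
Inner hash: sum = 67+203+157+47+82+207 = 763; mod 256 = 251 → fb.
Outer hash (recomputed tag): sum = 41+161+247+69+251 = 769; mod 256 = 1 → 01.
Recomputed tag = 01; claimed = 51 → mismatch.

invalid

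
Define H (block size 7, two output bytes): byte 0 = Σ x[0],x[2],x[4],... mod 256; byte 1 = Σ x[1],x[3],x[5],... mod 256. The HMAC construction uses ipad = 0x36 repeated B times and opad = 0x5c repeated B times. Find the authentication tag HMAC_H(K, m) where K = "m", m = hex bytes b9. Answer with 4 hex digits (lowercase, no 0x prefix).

Key "m" = 6d is 1 byte ≤ B = 7; zero-pad to 7 bytes: K' = 6d 00 00 00 00 00 00.
K' ⊕ ipad = 5b 36 36 36 36 36 36.  K' ⊕ opad = 31 5c 5c 5c 5c 5c 5c.
Inner input = (K'⊕ipad) ∥ m = 5b 36 36 36 36 36 36 ∥ b9.
Inner hash: even-index sum = 253 mod 256 = 253; odd-index sum = 347 mod 256 = 91 → fd 5b.
Outer input = (K'⊕opad) ∥ inner = 31 5c 5c 5c 5c 5c 5c ∥ fd 5b.
Outer hash (tag): even-index sum = 416 mod 256 = 160; odd-index sum = 529 mod 256 = 17 → a0 11.

a011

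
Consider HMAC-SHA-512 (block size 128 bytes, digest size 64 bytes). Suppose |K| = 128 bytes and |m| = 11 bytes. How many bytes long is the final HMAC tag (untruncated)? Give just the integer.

The tag is one SHA-512 digest: 64 bytes.

64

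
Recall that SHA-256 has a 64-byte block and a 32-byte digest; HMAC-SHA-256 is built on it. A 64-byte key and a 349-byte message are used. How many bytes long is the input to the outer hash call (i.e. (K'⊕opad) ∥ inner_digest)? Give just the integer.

Key is 64 ≤ 64 bytes, zero-padded: |K'| = 64.
Outer input = (K'⊕opad) ∥ H(inner) → 64 + 32 = 96 bytes.

96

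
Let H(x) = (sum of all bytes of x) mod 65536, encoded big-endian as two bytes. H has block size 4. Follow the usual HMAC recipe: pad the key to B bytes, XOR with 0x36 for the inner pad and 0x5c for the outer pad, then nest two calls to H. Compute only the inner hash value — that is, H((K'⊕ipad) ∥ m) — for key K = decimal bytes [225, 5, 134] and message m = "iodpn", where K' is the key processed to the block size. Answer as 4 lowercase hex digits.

Key decimal bytes [225, 5, 134] = e1 05 86 is 3 bytes ≤ B = 4; zero-pad to 4 bytes: K' = e1 05 86 00.
K' ⊕ ipad = d7 33 b0 36.
Inner input = d7 33 b0 36 ∥ 69 6f 64 70 6e.
Inner hash: sum = 215+51+176+54+105+111+100+112+110 = 1034 → 04 0a.

040a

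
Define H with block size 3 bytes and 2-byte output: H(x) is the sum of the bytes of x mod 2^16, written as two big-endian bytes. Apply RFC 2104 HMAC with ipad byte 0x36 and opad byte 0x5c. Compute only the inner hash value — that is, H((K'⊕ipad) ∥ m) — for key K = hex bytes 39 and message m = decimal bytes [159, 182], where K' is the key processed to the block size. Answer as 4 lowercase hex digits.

01d0

Key hex bytes 39 is 1 byte ≤ B = 3; zero-pad to 3 bytes: K' = 39 00 00.
K' ⊕ ipad = 0f 36 36.
Inner input = 0f 36 36 ∥ 9f b6.
Inner hash: sum = 15+54+54+159+182 = 464 → 01 d0.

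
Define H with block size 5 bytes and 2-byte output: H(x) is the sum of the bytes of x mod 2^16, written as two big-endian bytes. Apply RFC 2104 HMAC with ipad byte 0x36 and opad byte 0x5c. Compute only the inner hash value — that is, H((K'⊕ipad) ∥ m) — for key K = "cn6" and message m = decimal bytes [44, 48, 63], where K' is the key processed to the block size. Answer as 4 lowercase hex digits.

Key "cn6" = 63 6e 36 is 3 bytes ≤ B = 5; zero-pad to 5 bytes: K' = 63 6e 36 00 00.
K' ⊕ ipad = 55 58 00 36 36.
Inner input = 55 58 00 36 36 ∥ 2c 30 3f.
Inner hash: sum = 85+88+0+54+54+44+48+63 = 436 → 01 b4.

01b4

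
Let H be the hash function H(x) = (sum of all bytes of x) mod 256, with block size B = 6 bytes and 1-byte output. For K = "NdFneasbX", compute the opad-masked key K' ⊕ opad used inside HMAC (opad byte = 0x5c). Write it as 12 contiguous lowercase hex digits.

055c5c5c5c5c

Key "NdFneasbX" = 4e 64 46 6e 65 61 73 62 58 is 9 bytes > B = 6, so hash it first: H(key) = 59, then zero-pad to 6 bytes: K' = 59 00 00 00 00 00.
XOR each byte with 0x5c: 59⊕5c=05, 00⊕5c=5c, 00⊕5c=5c, 00⊕5c=5c, 00⊕5c=5c, 00⊕5c=5c.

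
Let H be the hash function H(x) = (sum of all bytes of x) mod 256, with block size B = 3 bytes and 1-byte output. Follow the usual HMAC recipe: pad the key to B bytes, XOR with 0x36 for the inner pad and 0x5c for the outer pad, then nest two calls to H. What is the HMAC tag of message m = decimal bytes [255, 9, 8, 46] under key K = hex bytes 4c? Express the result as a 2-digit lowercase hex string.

ec

Key hex bytes 4c is 1 byte ≤ B = 3; zero-pad to 3 bytes: K' = 4c 00 00.
K' ⊕ ipad = 7a 36 36.  K' ⊕ opad = 10 5c 5c.
Inner input = (K'⊕ipad) ∥ m = 7a 36 36 ∥ ff 09 08 2e.
Inner hash: sum = 122+54+54+255+9+8+46 = 548; mod 256 = 36 → 24.
Outer input = (K'⊕opad) ∥ inner = 10 5c 5c ∥ 24.
Outer hash (tag): sum = 16+92+92+36 = 236 → ec.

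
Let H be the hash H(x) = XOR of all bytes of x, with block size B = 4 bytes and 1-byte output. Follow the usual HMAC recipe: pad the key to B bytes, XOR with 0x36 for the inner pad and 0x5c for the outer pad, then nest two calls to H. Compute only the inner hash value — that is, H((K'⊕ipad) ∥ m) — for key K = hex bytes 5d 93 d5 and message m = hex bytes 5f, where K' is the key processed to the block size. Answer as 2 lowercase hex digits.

Key hex bytes 5d 93 d5 is 3 bytes ≤ B = 4; zero-pad to 4 bytes: K' = 5d 93 d5 00.
K' ⊕ ipad = 6b a5 e3 36.
Inner input = 6b a5 e3 36 ∥ 5f.
Inner hash: XOR 6b⊕a5⊕e3⊕36⊕5f = 44.

44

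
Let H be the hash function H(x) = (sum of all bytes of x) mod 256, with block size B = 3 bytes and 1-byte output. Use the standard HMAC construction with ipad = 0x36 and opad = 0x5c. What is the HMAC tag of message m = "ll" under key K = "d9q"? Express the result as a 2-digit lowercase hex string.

Key "d9q" = 64 39 71 is exactly B = 3 bytes: K' = 64 39 71.
K' ⊕ ipad = 52 0f 47.  K' ⊕ opad = 38 65 2d.
Inner input = (K'⊕ipad) ∥ m = 52 0f 47 ∥ 6c 6c.
Inner hash: sum = 82+15+71+108+108 = 384; mod 256 = 128 → 80.
Outer input = (K'⊕opad) ∥ inner = 38 65 2d ∥ 80.
Outer hash (tag): sum = 56+101+45+128 = 330; mod 256 = 74 → 4a.

4a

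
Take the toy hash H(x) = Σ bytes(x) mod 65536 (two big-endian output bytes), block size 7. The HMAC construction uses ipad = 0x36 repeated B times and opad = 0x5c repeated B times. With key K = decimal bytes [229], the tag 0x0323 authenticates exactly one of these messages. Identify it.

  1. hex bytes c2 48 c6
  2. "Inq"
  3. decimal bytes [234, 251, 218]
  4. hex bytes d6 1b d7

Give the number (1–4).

Key decimal bytes [229] = e5 is 1 byte ≤ B = 7; zero-pad to 7 bytes: K' = e5 00 00 00 00 00 00.
K' ⊕ ipad = d3 36 36 36 36 36 36; K' ⊕ opad = b9 5c 5c 5c 5c 5c 5c.
m1: inner = H(d3 36 36 36 36 36 36 c2 48 c6) = 03 e7; tag = H(b9 5c 5c 5c 5c 5c 5c 03 e7) = 03cb
m2: inner = H(d3 36 36 36 36 36 36 49 6e 71) = 03 3f; tag = H(b9 5c 5c 5c 5c 5c 5c 03 3f) = 0323 ← matches
m3: inner = H(d3 36 36 36 36 36 36 ea fb da) = 04 d6; tag = H(b9 5c 5c 5c 5c 5c 5c 04 d6) = 03bb
m4: inner = H(d3 36 36 36 36 36 36 d6 1b d7) = 03 df; tag = H(b9 5c 5c 5c 5c 5c 5c 03 df) = 03c3

2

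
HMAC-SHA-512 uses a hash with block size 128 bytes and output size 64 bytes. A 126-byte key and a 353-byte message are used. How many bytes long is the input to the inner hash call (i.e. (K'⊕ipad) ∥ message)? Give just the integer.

481

Key is 126 ≤ 128 bytes, zero-padded: |K'| = 128.
Inner input = (K'⊕ipad) ∥ m → 128 + 353 = 481 bytes.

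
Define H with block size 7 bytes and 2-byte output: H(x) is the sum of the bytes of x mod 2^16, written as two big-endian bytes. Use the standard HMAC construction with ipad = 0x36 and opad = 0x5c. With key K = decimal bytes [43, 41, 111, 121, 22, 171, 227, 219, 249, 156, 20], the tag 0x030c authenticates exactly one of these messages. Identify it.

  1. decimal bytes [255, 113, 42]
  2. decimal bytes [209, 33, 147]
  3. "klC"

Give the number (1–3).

3

Key decimal bytes [43, 41, 111, 121, 22, 171, 227, 219, 249, 156, 20] = 2b 29 6f 79 16 ab e3 db f9 9c 14 is 11 bytes > B = 7, so hash it first: H(key) = 05 64, then zero-pad to 7 bytes: K' = 05 64 00 00 00 00 00.
K' ⊕ ipad = 33 52 36 36 36 36 36; K' ⊕ opad = 59 38 5c 5c 5c 5c 5c.
m1: inner = H(33 52 36 36 36 36 36 ff 71 2a) = 03 2d; tag = H(59 38 5c 5c 5c 5c 5c 03 2d) = 028d
m2: inner = H(33 52 36 36 36 36 36 d1 21 93) = 03 18; tag = H(59 38 5c 5c 5c 5c 5c 03 18) = 0278
m3: inner = H(33 52 36 36 36 36 36 6b 6c 43) = 02 ad; tag = H(59 38 5c 5c 5c 5c 5c 02 ad) = 030c ← matches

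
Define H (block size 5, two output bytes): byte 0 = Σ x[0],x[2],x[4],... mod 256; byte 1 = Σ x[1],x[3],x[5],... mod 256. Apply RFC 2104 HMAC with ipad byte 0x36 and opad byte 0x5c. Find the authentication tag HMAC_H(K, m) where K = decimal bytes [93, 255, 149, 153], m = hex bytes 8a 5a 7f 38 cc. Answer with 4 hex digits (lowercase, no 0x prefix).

733e

Key decimal bytes [93, 255, 149, 153] = 5d ff 95 99 is 4 bytes ≤ B = 5; zero-pad to 5 bytes: K' = 5d ff 95 99 00.
K' ⊕ ipad = 6b c9 a3 af 36.  K' ⊕ opad = 01 a3 c9 c5 5c.
Inner input = (K'⊕ipad) ∥ m = 6b c9 a3 af 36 ∥ 8a 5a 7f 38 cc.
Inner hash: even-index sum = 470 mod 256 = 214; odd-index sum = 845 mod 256 = 77 → d6 4d.
Outer input = (K'⊕opad) ∥ inner = 01 a3 c9 c5 5c ∥ d6 4d.
Outer hash (tag): even-index sum = 371 mod 256 = 115; odd-index sum = 574 mod 256 = 62 → 73 3e.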